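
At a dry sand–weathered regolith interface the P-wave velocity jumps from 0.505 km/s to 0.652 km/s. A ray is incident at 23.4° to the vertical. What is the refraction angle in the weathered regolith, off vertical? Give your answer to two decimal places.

Snell's law: sin θ₂ = (V₂/V₁)·sin θ₁ = (0.652/0.505)·sin 23.4° = 0.5128.
θ₂ = sin⁻¹(0.5128) = 30.85° (from vertical).

30.85°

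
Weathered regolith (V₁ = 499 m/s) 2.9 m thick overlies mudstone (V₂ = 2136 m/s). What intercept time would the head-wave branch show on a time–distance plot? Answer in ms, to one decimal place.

11.3 ms

tᵢ = 2h·√(V₂²−V₁²)/(V₁V₂).
√(V₂²−V₁²) = √(2136²−499²) = 2076.9 m/s.
tᵢ = 2·2.9·2076.9/(499·2136) = 0.01130 s.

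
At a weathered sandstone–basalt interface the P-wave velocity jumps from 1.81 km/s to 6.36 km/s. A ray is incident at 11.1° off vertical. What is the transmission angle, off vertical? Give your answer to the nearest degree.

Snell's law: sin θ₂ = (V₂/V₁)·sin θ₁ = (6.36/1.81)·sin 11.1° = 0.6765.
θ₂ = arcsin 0.6765 = 42.57° from the normal.

43°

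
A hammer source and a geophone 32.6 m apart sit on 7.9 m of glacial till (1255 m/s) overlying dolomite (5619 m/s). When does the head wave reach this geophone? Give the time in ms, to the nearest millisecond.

18 ms

t = x/V₂ + 2h·√(V₂²−V₁²)/(V₁V₂).
√(V₂²−V₁²) = √(5619²−1255²) = 5477.1 m/s; delay term = 2·7.9·5477.1/(1255·5619) = 0.01227 s.
t = 32.6/5619 + 0.01227 = 0.01807 s.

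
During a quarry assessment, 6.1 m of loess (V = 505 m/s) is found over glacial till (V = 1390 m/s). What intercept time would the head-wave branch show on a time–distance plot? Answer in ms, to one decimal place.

22.5 ms

tᵢ = 2h·√(V₂²−V₁²)/(V₁V₂).
√(V₂²−V₁²) = √(1390²−505²) = 1295.0 m/s.
tᵢ = 2·6.1·1295.0/(505·1390) = 0.02251 s.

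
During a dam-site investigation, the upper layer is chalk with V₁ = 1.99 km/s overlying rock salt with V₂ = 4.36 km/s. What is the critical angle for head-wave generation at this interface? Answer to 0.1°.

27.2°

At critical incidence the refracted ray runs along the interface (θ₂ = 90°), so sin θ_c = V₁/V₂.
θ_c = arcsin(1.99/4.36) = arcsin 0.4564 = 27.16°.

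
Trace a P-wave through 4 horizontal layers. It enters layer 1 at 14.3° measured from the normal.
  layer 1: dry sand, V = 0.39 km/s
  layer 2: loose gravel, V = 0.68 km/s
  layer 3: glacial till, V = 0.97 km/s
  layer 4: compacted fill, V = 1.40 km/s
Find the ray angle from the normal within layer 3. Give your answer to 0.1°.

37.9°

Snell's law across each interface conserves sin θ / V, so sin θ_3 = V_3·sin θ₁/V₁.
sin θ_3 = 0.97 × sin 14.3° / 0.39 = 0.6143.
θ_3 = 37.90° from the vertical.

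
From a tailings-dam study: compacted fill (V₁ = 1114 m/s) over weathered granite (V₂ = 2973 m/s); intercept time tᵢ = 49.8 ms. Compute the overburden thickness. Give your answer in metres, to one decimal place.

29.9 m

h = tᵢ·V₁·V₂ / (2·√(V₂²−V₁²)).
√(V₂²−V₁²) = √(2973² − 1114²) = 2756.4 m/s.
h = 0.0498 s × 1114 × 2973 / (2 × 2756.4) = 29.92 m.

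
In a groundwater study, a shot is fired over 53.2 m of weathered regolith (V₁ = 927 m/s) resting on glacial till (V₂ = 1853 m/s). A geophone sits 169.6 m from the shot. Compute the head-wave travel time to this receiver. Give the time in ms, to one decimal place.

t = x/V₂ + 2h·√(V₂²−V₁²)/(V₁V₂).
√(V₂²−V₁²) = √(1853²−927²) = 1604.5 m/s; delay term = 2·53.2·1604.5/(927·1853) = 0.09938 s.
t = 169.6/1853 + 0.09938 = 0.19091 s.

190.9 ms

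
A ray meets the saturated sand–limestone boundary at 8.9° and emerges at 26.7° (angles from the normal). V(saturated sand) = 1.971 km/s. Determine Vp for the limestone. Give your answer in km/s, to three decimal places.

Snell's law: sin 8.9°/V₁ = sin 26.7°/V₂.
V₂ = V₁·sin 26.7°/sin 8.9° = 1.971 × 2.9043 = 5.724 km/s.

5.724 km/s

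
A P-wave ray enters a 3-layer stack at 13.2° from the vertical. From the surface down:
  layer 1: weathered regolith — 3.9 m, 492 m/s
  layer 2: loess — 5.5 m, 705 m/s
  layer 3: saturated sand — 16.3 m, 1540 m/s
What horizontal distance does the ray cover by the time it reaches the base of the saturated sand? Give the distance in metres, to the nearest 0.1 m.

Apply Snell's law at each interface; in layer i the horizontal offset is hᵢ·tan θᵢ.
Layer 1: θ = 13.20°; offset = 3.9·tan 13.20° = 0.915 m.
Layer 2: sin θ = 705·sin 13.2°/492 = 0.3272, θ = 19.10°; offset = 5.5·tan 19.10° = 1.904 m.
Layer 3: sin θ = 1540·sin 13.2°/492 = 0.7148, θ = 45.62°; offset = 16.3·tan 45.62° = 16.659 m.
Σ offsets = 19.478 m.

19.5 m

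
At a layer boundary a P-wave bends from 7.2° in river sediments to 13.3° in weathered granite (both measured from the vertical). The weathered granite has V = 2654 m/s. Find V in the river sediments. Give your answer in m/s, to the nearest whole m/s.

Snell's law: sin 7.2°/V₁ = sin 13.3°/V₂.
V₁ = V₂·sin 7.2°/sin 13.3° = 2654 × 0.5448 = 1445.92 m/s.

1446 m/s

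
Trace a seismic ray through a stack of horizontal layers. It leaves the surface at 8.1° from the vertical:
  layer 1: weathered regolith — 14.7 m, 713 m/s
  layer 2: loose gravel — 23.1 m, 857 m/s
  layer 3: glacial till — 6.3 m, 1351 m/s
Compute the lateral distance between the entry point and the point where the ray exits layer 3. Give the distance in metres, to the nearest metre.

p = sin θ₁/V₁ = sin 8.1°/713 = 1.9762e-04 s/m is conserved through the stack.
Layer 1: θ = 8.10°; offset = 14.7·tan 8.10° = 2.092 m.
Layer 2: sin θ = p·857 = 0.1694 → θ = 9.75°; offset = 23.1·tan 9.75° = 3.970 m.
Layer 3: sin θ = p·1351 = 0.2670 → θ = 15.48°; offset = 6.3·tan 15.48° = 1.745 m.
Summing the layer offsets gives 7.807 m.

8 m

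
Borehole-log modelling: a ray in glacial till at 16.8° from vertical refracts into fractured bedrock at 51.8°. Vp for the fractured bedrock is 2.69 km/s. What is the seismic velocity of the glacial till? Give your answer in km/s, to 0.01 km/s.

0.99 km/s

sin 16.8° = 0.2890; sin 51.8° = 0.7859.
V₁ = V₂·(sin θ₁/sin θ₂) = 2.69·(0.2890/0.7859) = 0.99 km/s.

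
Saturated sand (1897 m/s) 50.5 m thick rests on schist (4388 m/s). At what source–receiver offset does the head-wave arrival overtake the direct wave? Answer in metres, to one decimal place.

160.4 m

θ_c = arcsin(1897/4388) = 25.61°, so cos θ_c = 0.9017 and tᵢ = 2h cos θ_c/V₁ = 0.0480 s.
At crossover x/V₁ = x/V₂ + tᵢ ⇒ x = tᵢ/(1/V₁ − 1/V₂) = 0.04801/(5.2715e-04 − 2.2789e-04) = 160.43 m.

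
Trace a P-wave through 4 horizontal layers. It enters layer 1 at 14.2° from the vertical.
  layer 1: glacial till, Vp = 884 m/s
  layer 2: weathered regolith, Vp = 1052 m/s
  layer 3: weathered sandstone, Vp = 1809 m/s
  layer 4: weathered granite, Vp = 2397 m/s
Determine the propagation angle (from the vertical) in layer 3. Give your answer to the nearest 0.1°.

30.1°

Ray parameter p = sin 14.2° / 884 = 2.7750e-04 s/m.
sin θ_3 = p·V_3 = 2.7750e-04 × 1809 = 0.5020.
θ_3 = 30.13° from the vertical.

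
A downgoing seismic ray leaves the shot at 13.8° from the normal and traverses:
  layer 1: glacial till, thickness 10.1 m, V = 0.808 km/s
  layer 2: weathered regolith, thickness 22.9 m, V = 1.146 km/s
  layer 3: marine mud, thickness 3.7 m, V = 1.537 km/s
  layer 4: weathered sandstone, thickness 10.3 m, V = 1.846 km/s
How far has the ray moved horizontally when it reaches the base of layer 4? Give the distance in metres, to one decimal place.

19.3 m

Apply Snell's law at each interface; in layer i the horizontal offset is hᵢ·tan θᵢ.
Layer 1: θ = 13.80°; offset = 10.1·tan 13.80° = 2.481 m.
Layer 2: sin θ = 1.146·sin 13.8°/0.808 = 0.3383, θ = 19.77°; offset = 22.9·tan 19.77° = 8.233 m.
Layer 3: sin θ = 1.537·sin 13.8°/0.808 = 0.4537, θ = 26.98°; offset = 3.7·tan 26.98° = 1.884 m.
Layer 4: sin θ = 1.846·sin 13.8°/0.808 = 0.5450, θ = 33.02°; offset = 10.3·tan 33.02° = 6.695 m.
Summing the layer offsets gives 19.292 m.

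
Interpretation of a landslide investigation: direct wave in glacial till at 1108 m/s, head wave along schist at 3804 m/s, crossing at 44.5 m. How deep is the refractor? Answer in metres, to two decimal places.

16.48 m

x_cross = 2h·√((V₂+V₁)/(V₂−V₁)) → h = x_cross / (2·√((V₂+V₁)/(V₂−V₁))).
√((V₂+V₁)/(V₂−V₁)) = √((3804+1108)/(3804−1108)) = 1.3498.
h = 44.5 / (2·1.3498) = 16.48 m.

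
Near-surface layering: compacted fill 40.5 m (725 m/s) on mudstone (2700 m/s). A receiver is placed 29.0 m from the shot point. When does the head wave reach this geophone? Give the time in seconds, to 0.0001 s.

t = x/V₂ + 2h·√(V₂²−V₁²)/(V₁V₂).
√(V₂²−V₁²) = √(2700²−725²) = 2600.8 m/s; delay term = 2·40.5·2600.8/(725·2700) = 0.10762 s.
t = 29.0/2700 + 0.10762 = 0.11836 s.

0.1184 s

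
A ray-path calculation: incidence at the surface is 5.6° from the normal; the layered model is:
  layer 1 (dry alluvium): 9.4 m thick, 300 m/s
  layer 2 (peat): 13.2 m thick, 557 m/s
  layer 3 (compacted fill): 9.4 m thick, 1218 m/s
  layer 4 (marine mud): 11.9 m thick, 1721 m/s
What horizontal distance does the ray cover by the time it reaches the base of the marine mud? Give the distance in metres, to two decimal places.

Ray parameter p = sin 5.6° / 300 m/s = 3.2528e-04 s/m.
Layer 1: θ = 5.60°; offset = 9.4·tan 5.60° = 0.9217 m.
Layer 2: sin θ = p·557 = 0.1812 → θ = 10.44°; offset = 13.2·tan 10.44° = 2.4318 m.
Layer 3: sin θ = p·1218 = 0.3962 → θ = 23.34°; offset = 9.4·tan 23.34° = 4.0561 m.
Layer 4: sin θ = p·1721 = 0.5598 → θ = 34.04°; offset = 11.9·tan 34.04° = 8.0394 m.
Σ offsets = 15.4489 m.

15.45 m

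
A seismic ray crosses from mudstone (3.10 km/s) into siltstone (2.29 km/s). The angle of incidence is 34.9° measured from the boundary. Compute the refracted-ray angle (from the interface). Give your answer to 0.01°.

Angle from the normal: 90° − 34.9° = 55.1°.
sin θ₁/V₁ = sin θ₂/V₂ ⇒ sin θ₂ = 2.29·sin 55.1°/3.10 = 2.29·0.8202/3.10 = 0.6059.
θ₂ = arcsin 0.6059 = 37.29° from the normal.
From the interface: 90° − 37.29° = 52.71°.

52.71°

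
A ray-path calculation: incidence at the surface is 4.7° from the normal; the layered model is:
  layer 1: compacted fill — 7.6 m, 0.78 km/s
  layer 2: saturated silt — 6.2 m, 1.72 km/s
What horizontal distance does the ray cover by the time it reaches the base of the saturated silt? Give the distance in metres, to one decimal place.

1.8 m

p = sin θ₁/V₁ = sin 4.7°/0.78 = 1.0505e-01 s/km is conserved through the stack.
Layer 1: θ = 4.70°; offset = 7.6·tan 4.70° = 0.625 m.
Layer 2: sin θ = p·1.72 = 0.1807 → θ = 10.41°; offset = 6.2·tan 10.41° = 1.139 m.
Σ offsets = 1.764 m.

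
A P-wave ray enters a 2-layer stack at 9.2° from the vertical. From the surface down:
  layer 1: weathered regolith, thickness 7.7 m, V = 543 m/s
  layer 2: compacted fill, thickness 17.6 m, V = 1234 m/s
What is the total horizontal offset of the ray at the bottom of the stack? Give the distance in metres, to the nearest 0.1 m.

Ray parameter p = sin 9.2° / 543 m/s = 2.9444e-04 s/m.
Layer 1: θ = 9.20°; offset = 7.7·tan 9.20° = 1.247 m.
Layer 2: sin θ = p·1234 = 0.3633 → θ = 21.31°; offset = 17.6·tan 21.31° = 6.864 m.
Total horizontal offset = 8.111 m.

8.1 m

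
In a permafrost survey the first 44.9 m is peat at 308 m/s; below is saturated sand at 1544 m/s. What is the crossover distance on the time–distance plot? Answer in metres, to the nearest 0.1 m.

109.9 m

θ_c = arcsin(308/1544) = 11.51°, so cos θ_c = 0.9799 and tᵢ = 2h cos θ_c/V₁ = 0.2857 s.
At crossover x/V₁ = x/V₂ + tᵢ ⇒ x = tᵢ/(1/V₁ − 1/V₂) = 0.28570/(3.2468e-03 − 6.4767e-04) = 109.92 m.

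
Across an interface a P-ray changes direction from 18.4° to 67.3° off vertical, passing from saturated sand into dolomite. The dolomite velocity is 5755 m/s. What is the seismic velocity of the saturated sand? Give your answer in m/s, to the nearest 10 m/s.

Snell's law: sin 18.4°/V₁ = sin 67.3°/V₂.
V₁ = V₂·sin 18.4°/sin 67.3° = 5755 × 0.3422 = 1969.09 m/s.

1970 m/s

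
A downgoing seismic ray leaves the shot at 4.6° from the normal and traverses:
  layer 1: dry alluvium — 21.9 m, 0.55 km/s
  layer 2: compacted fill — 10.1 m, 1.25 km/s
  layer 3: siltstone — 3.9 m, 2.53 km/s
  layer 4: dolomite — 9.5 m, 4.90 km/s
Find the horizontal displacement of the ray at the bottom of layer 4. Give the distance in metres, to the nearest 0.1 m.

14.9 m

Apply Snell's law at each interface; in layer i the horizontal offset is hᵢ·tan θᵢ.
Layer 1: θ = 4.60°; offset = 21.9·tan 4.60° = 1.762 m.
Layer 2: sin θ = 1.25·sin 4.6°/0.55 = 0.1823, θ = 10.50°; offset = 10.1·tan 10.50° = 1.872 m.
Layer 3: sin θ = 2.53·sin 4.6°/0.55 = 0.3689, θ = 21.65°; offset = 3.9·tan 21.65° = 1.548 m.
Layer 4: sin θ = 4.90·sin 4.6°/0.55 = 0.7145, θ = 45.60°; offset = 9.5·tan 45.60° = 9.702 m.
Total horizontal offset = 14.884 m.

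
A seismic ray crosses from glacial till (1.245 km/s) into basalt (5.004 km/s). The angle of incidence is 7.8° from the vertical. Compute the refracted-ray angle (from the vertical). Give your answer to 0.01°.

Snell's law: sin θ₂ = (V₂/V₁)·sin θ₁ = (5.004/1.245)·sin 7.8° = 0.5455.
θ₂ = sin⁻¹(0.5455) = 33.06° (from vertical).

33.06°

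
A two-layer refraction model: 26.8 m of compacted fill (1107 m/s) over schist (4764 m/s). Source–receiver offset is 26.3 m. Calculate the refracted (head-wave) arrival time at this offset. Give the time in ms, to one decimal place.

t = x/V₂ + 2h·√(V₂²−V₁²)/(V₁V₂).
√(V₂²−V₁²) = √(4764²−1107²) = 4633.6 m/s; delay term = 2·26.8·4633.6/(1107·4764) = 0.04709 s.
t = 26.3/4764 + 0.04709 = 0.05261 s.

52.6 ms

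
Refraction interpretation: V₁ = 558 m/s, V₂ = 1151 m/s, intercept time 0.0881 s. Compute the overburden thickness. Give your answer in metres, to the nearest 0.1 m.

28.1 m

h = tᵢ·V₁·V₂ / (2·√(V₂²−V₁²)).
√(V₂²−V₁²) = √(1151² − 558²) = 1006.7 m/s.
h = 0.0881 s × 558 × 1151 / (2 × 1006.7) = 28.10 m.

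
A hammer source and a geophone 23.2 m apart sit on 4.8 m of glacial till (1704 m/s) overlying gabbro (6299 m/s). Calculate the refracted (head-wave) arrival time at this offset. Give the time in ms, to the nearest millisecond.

9 ms

θ_c = arcsin(V₁/V₂) = arcsin(1704/6299) = 15.70°, cos θ_c = 0.9627.
Intercept time tᵢ = 2h cos θ_c / V₁ = 2·4.8·0.9627/1704 = 0.00542 s.
t = x/V₂ + tᵢ = 23.2/6299 + 0.00542 = 0.00911 s.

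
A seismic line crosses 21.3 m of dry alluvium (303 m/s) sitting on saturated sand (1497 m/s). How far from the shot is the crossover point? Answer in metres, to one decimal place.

θ_c = arcsin(303/1497) = 11.68°, so cos θ_c = 0.9793 and tᵢ = 2h cos θ_c/V₁ = 0.1377 s.
At crossover x/V₁ = x/V₂ + tᵢ ⇒ x = tᵢ/(1/V₁ − 1/V₂) = 0.13768/(3.3003e-03 − 6.6800e-04) = 52.31 m.

52.3 m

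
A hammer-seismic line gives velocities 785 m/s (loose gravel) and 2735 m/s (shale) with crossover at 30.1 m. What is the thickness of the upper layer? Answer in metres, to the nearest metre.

11 m

x_cross = 2h·√((V₂+V₁)/(V₂−V₁)) → h = x_cross / (2·√((V₂+V₁)/(V₂−V₁))).
√((V₂+V₁)/(V₂−V₁)) = √((2735+785)/(2735−785)) = 1.3436.
h = 30.1 / (2·1.3436) = 11.20 m.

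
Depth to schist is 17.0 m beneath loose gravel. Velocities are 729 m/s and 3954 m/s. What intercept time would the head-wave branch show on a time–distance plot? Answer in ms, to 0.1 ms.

45.8 ms

tᵢ = 2h·√(V₂²−V₁²)/(V₁V₂).
√(V₂²−V₁²) = √(3954²−729²) = 3886.2 m/s.
tᵢ = 2·17.0·3886.2/(729·3954) = 0.04584 s.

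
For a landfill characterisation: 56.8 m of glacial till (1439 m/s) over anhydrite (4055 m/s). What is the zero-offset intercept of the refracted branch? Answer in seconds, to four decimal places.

tᵢ = 2h·√(V₂²−V₁²)/(V₁V₂).
√(V₂²−V₁²) = √(4055²−1439²) = 3791.1 m/s.
tᵢ = 2·56.8·3791.1/(1439·4055) = 0.07381 s.

0.0738 s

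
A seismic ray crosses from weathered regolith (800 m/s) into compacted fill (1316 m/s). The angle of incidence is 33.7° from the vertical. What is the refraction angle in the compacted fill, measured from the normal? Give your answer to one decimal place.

65.9°

sin θ₁/V₁ = sin θ₂/V₂ ⇒ sin θ₂ = 1316·sin 33.7°/800 = 1316·0.5548/800 = 0.9127.
θ₂ = sin⁻¹(0.9127) = 65.88° (from vertical).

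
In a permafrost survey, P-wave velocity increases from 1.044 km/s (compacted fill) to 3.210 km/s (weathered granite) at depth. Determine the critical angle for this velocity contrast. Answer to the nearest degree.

At critical incidence the refracted ray runs along the interface (θ₂ = 90°), so sin θ_c = V₁/V₂.
θ_c = arcsin(1.044/3.210) = arcsin 0.3252 = 18.98°.

19°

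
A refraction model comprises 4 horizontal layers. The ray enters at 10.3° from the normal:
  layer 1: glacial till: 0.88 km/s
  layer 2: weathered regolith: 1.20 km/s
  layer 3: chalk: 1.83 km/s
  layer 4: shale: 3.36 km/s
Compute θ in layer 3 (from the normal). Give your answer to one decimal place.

21.8°

Ray parameter p = sin 10.3° / 0.88 = 2.0318e-01 s/km.
sin θ_3 = p·V_3 = 2.0318e-01 × 1.83 = 0.3718.
θ_3 = 21.83° from the vertical.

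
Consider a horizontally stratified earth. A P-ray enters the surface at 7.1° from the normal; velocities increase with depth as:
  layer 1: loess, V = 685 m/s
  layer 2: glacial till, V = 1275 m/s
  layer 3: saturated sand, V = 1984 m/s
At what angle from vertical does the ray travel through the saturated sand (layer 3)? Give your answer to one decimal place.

Snell's law across each interface conserves sin θ / V, so sin θ_3 = V_3·sin θ₁/V₁.
sin θ_3 = 1984 × sin 7.1° / 685 = 0.3580.
θ_3 = 20.98° from the vertical.

21.0°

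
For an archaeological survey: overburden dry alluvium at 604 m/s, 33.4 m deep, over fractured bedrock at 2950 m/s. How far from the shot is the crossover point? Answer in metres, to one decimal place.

82.2 m

θ_c = arcsin(604/2950) = 11.81°, so cos θ_c = 0.9788 and tᵢ = 2h cos θ_c/V₁ = 0.1083 s.
At crossover x/V₁ = x/V₂ + tᵢ ⇒ x = tᵢ/(1/V₁ − 1/V₂) = 0.10825/(1.6556e-03 − 3.3898e-04) = 82.22 m.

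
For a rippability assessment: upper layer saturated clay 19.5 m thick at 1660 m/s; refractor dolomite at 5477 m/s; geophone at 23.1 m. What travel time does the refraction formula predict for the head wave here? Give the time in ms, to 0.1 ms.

θ_c = arcsin(V₁/V₂) = arcsin(1660/5477) = 17.64°, cos θ_c = 0.9530.
Intercept time tᵢ = 2h cos θ_c / V₁ = 2·19.5·0.9530/1660 = 0.02239 s.
t = x/V₂ + tᵢ = 23.1/5477 + 0.02239 = 0.02661 s.

26.6 ms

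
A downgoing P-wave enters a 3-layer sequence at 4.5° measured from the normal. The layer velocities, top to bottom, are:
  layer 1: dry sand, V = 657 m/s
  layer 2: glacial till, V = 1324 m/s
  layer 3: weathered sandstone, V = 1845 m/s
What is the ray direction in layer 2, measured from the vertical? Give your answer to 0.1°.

9.1°

Snell's law across each interface conserves sin θ / V, so sin θ_2 = V_2·sin θ₁/V₁.
sin θ_2 = 1324 × sin 4.5° / 657 = 0.1581.
θ_2 = arcsin 0.1581 = 9.10°.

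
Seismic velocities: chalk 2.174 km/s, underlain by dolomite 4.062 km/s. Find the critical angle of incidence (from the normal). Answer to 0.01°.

At critical incidence the refracted ray runs along the interface (θ₂ = 90°), so sin θ_c = V₁/V₂.
θ_c = arcsin(2.174/4.062) = arcsin 0.5352 = 32.36°.

32.36°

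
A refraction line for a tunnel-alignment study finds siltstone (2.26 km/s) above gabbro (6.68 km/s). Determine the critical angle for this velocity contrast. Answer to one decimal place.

At critical incidence the refracted ray runs along the interface (θ₂ = 90°), so sin θ_c = V₁/V₂.
θ_c = arcsin(2.26/6.68) = arcsin 0.3383 = 19.77°.

19.8°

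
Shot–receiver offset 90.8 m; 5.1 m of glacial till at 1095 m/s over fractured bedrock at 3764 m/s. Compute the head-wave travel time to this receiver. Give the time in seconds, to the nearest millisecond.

t = x/V₂ + 2h·√(V₂²−V₁²)/(V₁V₂).
√(V₂²−V₁²) = √(3764²−1095²) = 3601.2 m/s; delay term = 2·5.1·3601.2/(1095·3764) = 0.00891 s.
t = 90.8/3764 + 0.00891 = 0.03304 s.

0.033 s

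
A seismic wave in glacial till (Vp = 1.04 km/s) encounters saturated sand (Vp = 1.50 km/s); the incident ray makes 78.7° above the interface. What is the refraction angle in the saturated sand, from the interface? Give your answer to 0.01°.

Angle from the normal: 90° − 78.7° = 11.3°.
Snell's law: sin θ₂ = (V₂/V₁)·sin θ₁ = (1.50/1.04)·sin 11.3° = 0.2826.
θ₂ = arcsin 0.2826 = 16.42° from the normal.
From the interface: 90° − 16.42° = 73.58°.

73.58°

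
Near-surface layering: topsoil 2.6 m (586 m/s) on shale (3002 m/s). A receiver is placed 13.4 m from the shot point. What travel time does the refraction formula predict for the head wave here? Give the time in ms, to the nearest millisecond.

t = x/V₂ + 2h·√(V₂²−V₁²)/(V₁V₂).
√(V₂²−V₁²) = √(3002²−586²) = 2944.2 m/s; delay term = 2·2.6·2944.2/(586·3002) = 0.00870 s.
t = 13.4/3002 + 0.00870 = 0.01317 s.

13 ms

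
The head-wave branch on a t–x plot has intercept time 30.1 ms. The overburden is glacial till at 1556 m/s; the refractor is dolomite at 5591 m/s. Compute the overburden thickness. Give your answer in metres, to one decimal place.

24.4 m

θ_c = arcsin(1556/5591) = 16.16°; cos θ_c = 0.9605.
tᵢ = 2h cos θ_c/V₁ ⇒ h = tᵢ·V₁/(2 cos θ_c) = 0.0301·1556/(2·0.9605) = 24.38 m.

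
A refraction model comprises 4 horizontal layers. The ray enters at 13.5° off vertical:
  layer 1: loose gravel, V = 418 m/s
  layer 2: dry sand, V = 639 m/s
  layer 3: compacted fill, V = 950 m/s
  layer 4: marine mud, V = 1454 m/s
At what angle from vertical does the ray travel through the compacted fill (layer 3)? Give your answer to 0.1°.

Ray parameter p = sin 13.5° / 418 = 5.5848e-04 s/m.
sin θ_3 = p·V_3 = 5.5848e-04 × 950 = 0.5306.
θ_3 = arcsin 0.5306 = 32.04°.

32.0°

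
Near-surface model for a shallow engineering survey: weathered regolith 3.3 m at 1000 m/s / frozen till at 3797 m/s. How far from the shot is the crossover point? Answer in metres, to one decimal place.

x_cross = 2h·√((V₂+V₁)/(V₂−V₁)).
(V₂+V₁)/(V₂−V₁) = (3797+1000)/(3797−1000) = 1.7151; √ = 1.3096.
x_cross = 2·3.3·1.3096 = 8.64 m.

8.6 m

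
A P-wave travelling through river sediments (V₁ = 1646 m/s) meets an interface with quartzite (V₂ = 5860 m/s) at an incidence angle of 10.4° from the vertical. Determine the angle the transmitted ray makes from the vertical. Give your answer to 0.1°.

Snell's law: sin θ₂ = (V₂/V₁)·sin θ₁ = (5860/1646)·sin 10.4° = 0.6427.
θ₂ = sin⁻¹(0.6427) = 39.99° (from vertical).

40.0°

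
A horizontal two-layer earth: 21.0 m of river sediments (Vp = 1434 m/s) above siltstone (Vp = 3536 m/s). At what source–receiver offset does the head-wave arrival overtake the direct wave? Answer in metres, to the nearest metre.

x_cross = 2h·√((V₂+V₁)/(V₂−V₁)).
(V₂+V₁)/(V₂−V₁) = (3536+1434)/(3536−1434) = 2.3644; √ = 1.5377.
x_cross = 2·21.0·1.5377 = 64.58 m.

65 m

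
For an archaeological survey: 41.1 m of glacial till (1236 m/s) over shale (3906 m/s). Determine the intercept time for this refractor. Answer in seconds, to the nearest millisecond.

0.063 s

θ_c = arcsin(V₁/V₂) = arcsin(1236/3906) = 18.45°; cos θ_c = 0.9486.
tᵢ = 2h·cos θ_c / V₁ = 2·41.1·0.9486 / 1236 = 0.06309 s.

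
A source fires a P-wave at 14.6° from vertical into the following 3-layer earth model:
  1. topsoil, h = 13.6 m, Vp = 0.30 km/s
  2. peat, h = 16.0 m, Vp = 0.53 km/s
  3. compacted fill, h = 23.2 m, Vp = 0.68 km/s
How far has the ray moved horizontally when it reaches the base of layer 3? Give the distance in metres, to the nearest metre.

Apply Snell's law at each interface; in layer i the horizontal offset is hᵢ·tan θᵢ.
Layer 1: θ = 14.60°; offset = 13.6·tan 14.60° = 3.543 m.
Layer 2: sin θ = 0.53·sin 14.6°/0.30 = 0.4453, θ = 26.44°; offset = 16.0·tan 26.44° = 7.958 m.
Layer 3: sin θ = 0.68·sin 14.6°/0.30 = 0.5714, θ = 34.84°; offset = 23.2·tan 34.84° = 16.151 m.
Summing the layer offsets gives 27.652 m.

28 m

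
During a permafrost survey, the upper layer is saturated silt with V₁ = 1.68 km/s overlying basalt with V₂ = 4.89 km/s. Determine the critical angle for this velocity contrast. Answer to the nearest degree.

Critical incidence: sin θ_c = V₁/V₂ = 1.68/4.89 = 0.3436.
θ_c = arcsin 0.3436 = 20.09°.

20°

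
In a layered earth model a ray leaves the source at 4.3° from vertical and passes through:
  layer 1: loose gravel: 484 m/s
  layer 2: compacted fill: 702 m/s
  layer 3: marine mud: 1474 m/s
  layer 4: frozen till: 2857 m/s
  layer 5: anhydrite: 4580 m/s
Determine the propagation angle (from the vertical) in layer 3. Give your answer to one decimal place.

Ray parameter p = sin 4.3° / 484 = 1.5491e-04 s/m.
sin θ_3 = p·V_3 = 1.5491e-04 × 1474 = 0.2283.
θ_3 = arcsin 0.2283 = 13.20°.

13.2°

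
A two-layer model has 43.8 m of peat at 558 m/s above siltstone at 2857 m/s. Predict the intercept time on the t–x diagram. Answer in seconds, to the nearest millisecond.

0.154 s

tᵢ = 2h·√(V₂²−V₁²)/(V₁V₂).
√(V₂²−V₁²) = √(2857²−558²) = 2802.0 m/s.
tᵢ = 2·43.8·2802.0/(558·2857) = 0.15397 s.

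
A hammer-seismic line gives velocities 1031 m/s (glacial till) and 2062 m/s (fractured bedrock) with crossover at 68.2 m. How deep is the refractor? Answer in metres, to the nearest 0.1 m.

19.7 m

x_cross = 2h·√((V₂+V₁)/(V₂−V₁)) → h = x_cross / (2·√((V₂+V₁)/(V₂−V₁))).
√((V₂+V₁)/(V₂−V₁)) = √((2062+1031)/(2062−1031)) = 1.7321.
h = 68.2 / (2·1.7321) = 19.69 m.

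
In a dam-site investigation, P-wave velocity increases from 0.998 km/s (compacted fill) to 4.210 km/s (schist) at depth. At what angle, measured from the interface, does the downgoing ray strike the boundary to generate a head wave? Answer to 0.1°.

76.3°

Critical incidence: sin θ_c = V₁/V₂ = 0.998/4.210 = 0.2371.
θ_c = arcsin 0.2371 = 13.71°.
Measured from the interface: 90° − 13.71° = 76.29°.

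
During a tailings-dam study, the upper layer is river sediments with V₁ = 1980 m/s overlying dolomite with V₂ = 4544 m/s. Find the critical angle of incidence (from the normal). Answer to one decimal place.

At critical incidence the refracted ray runs along the interface (θ₂ = 90°), so sin θ_c = V₁/V₂.
θ_c = arcsin(1980/4544) = arcsin 0.4357 = 25.83°.

25.8°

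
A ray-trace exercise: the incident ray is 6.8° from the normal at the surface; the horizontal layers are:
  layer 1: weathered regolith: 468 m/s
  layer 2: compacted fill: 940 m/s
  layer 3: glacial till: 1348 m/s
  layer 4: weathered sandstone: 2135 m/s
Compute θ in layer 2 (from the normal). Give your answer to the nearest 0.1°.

Snell's law across each interface conserves sin θ / V, so sin θ_2 = V_2·sin θ₁/V₁.
sin θ_2 = 940 × sin 6.8° / 468 = 0.2378.
θ_2 = 13.76° from the vertical.

13.8°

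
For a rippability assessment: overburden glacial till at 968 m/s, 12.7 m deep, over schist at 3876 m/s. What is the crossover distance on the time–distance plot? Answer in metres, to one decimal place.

32.8 m

θ_c = arcsin(968/3876) = 14.46°, so cos θ_c = 0.9683 and tᵢ = 2h cos θ_c/V₁ = 0.0254 s.
At crossover x/V₁ = x/V₂ + tᵢ ⇒ x = tᵢ/(1/V₁ − 1/V₂) = 0.02541/(1.0331e-03 − 2.5800e-04) = 32.78 m.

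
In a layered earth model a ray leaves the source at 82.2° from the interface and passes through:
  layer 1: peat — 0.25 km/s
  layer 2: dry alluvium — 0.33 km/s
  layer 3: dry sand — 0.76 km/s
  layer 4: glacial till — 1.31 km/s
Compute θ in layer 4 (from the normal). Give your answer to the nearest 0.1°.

45.3°

From the normal: θ₁ = 90° − 82.2° = 7.8°.
Snell's law across each interface conserves sin θ / V, so sin θ_4 = V_4·sin θ₁/V₁.
sin θ_4 = 1.31 × sin 7.8° / 0.25 = 0.7111.
θ_4 = 45.33° from the vertical.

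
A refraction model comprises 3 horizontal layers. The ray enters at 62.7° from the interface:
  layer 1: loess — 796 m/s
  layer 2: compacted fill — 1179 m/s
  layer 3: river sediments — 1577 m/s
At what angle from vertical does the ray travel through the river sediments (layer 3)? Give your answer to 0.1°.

65.3°

From the normal: θ₁ = 90° − 62.7° = 27.3°.
Ray parameter p = sin 27.3° / 796 = 5.7619e-04 s/m.
sin θ_3 = p·V_3 = 5.7619e-04 × 1577 = 0.9087.
θ_3 = 65.32° from the vertical.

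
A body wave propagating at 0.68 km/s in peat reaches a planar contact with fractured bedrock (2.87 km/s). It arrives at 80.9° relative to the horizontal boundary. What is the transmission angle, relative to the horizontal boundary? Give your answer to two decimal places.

Convert to the normal: θ₁ = 90° − 80.9° = 9.1°.
Snell's law: sin θ₂ = (V₂/V₁)·sin θ₁ = (2.87/0.68)·sin 9.1° = 0.6675.
θ₂ = arcsin 0.6675 = 41.88° from the normal.
From the interface: 90° − 41.88° = 48.12°.

48.12°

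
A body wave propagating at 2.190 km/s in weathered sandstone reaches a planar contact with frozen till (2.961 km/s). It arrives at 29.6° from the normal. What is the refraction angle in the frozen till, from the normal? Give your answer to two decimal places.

41.90°

sin θ₁/V₁ = sin θ₂/V₂ ⇒ sin θ₂ = 2.961·sin 29.6°/2.190 = 2.961·0.4939/2.190 = 0.6678.
θ₂ = arcsin 0.6678 = 41.90° from the normal.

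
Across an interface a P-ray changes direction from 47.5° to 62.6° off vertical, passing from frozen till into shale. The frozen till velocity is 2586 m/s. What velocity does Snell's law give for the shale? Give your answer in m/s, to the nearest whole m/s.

sin 47.5° = 0.7373; sin 62.6° = 0.8878.
V₂ = V₁·(sin θ₂/sin θ₁) = 2586·(0.8878/0.7373) = 3114.01 m/s.

3114 m/s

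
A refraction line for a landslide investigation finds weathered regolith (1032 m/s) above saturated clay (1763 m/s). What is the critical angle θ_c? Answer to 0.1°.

Critical incidence: sin θ_c = V₁/V₂ = 1032/1763 = 0.5854.
θ_c = arcsin 0.5854 = 35.83°.

35.8°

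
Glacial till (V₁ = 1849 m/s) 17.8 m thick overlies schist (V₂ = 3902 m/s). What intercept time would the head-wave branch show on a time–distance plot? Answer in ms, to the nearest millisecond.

17 ms

tᵢ = 2h·√(V₂²−V₁²)/(V₁V₂).
√(V₂²−V₁²) = √(3902²−1849²) = 3436.1 m/s.
tᵢ = 2·17.8·3436.1/(1849·3902) = 0.01695 s.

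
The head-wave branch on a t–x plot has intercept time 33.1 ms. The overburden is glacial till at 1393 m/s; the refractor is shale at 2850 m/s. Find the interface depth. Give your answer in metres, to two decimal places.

26.43 m

θ_c = arcsin(1393/2850) = 29.26°; cos θ_c = 0.8724.
tᵢ = 2h cos θ_c/V₁ ⇒ h = tᵢ·V₁/(2 cos θ_c) = 0.0331·1393/(2·0.8724) = 26.43 m.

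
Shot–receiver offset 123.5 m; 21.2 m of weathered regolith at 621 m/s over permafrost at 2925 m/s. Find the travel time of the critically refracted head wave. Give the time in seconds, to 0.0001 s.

θ_c = arcsin(V₁/V₂) = arcsin(621/2925) = 12.26°, cos θ_c = 0.9772.
Intercept time tᵢ = 2h cos θ_c / V₁ = 2·21.2·0.9772/621 = 0.06672 s.
t = x/V₂ + tᵢ = 123.5/2925 + 0.06672 = 0.10894 s.

0.1089 s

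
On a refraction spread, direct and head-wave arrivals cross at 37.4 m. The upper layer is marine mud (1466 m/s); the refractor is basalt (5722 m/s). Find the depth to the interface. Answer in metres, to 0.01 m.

14.39 m

x_cross = 2h·√((V₂+V₁)/(V₂−V₁)) → h = x_cross / (2·√((V₂+V₁)/(V₂−V₁))).
√((V₂+V₁)/(V₂−V₁)) = √((5722+1466)/(5722−1466)) = 1.2996.
h = 37.4 / (2·1.2996) = 14.39 m.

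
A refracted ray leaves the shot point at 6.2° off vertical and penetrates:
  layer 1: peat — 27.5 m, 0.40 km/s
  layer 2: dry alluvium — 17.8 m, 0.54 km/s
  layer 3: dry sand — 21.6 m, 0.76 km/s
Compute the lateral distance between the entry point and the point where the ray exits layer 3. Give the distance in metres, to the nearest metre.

Apply Snell's law at each interface; in layer i the horizontal offset is hᵢ·tan θᵢ.
Layer 1: θ = 6.20°; offset = 27.5·tan 6.20° = 2.987 m.
Layer 2: sin θ = 0.54·sin 6.2°/0.40 = 0.1458, θ = 8.38°; offset = 17.8·tan 8.38° = 2.623 m.
Layer 3: sin θ = 0.76·sin 6.2°/0.40 = 0.2052, θ = 11.84°; offset = 21.6·tan 11.84° = 4.529 m.
Total horizontal offset = 10.139 m.

10 m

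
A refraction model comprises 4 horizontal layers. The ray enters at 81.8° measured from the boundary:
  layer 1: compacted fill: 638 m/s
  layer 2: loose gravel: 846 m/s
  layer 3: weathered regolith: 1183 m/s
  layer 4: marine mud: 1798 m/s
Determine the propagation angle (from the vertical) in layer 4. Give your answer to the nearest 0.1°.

From the normal: θ₁ = 90° − 81.8° = 8.2°.
Snell's law across each interface conserves sin θ / V, so sin θ_4 = V_4·sin θ₁/V₁.
sin θ_4 = 1798 × sin 8.2° / 638 = 0.4020.
θ_4 = 23.70° from the vertical.

23.7°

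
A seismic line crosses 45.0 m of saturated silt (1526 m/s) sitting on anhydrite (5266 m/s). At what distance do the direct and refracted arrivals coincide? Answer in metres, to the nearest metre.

θ_c = arcsin(1526/5266) = 16.84°, so cos θ_c = 0.9571 and tᵢ = 2h cos θ_c/V₁ = 0.0564 s.
At crossover x/V₁ = x/V₂ + tᵢ ⇒ x = tᵢ/(1/V₁ − 1/V₂) = 0.05645/(6.5531e-04 − 1.8990e-04) = 121.28 m.

121 m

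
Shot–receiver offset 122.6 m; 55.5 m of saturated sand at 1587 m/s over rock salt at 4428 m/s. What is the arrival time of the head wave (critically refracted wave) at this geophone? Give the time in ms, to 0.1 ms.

93.0 ms

θ_c = arcsin(V₁/V₂) = arcsin(1587/4428) = 21.00°, cos θ_c = 0.9336.
Intercept time tᵢ = 2h cos θ_c / V₁ = 2·55.5·0.9336/1587 = 0.06530 s.
t = x/V₂ + tᵢ = 122.6/4428 + 0.06530 = 0.09298 s.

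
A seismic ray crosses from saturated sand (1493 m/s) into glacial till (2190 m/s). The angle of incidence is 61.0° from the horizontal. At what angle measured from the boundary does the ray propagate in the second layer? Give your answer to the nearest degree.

Convert to the normal: θ₁ = 90° − 61.0° = 29.0°.
Snell's law: sin θ₂ = (V₂/V₁)·sin θ₁ = (2190/1493)·sin 29.0° = 0.7111.
θ₂ = arcsin 0.7111 = 45.33° from the normal.
From the interface: 90° − 45.33° = 44.67°.

45°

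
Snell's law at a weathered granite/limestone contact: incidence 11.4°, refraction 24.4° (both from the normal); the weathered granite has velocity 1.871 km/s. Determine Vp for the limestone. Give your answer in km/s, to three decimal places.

sin 11.4° = 0.1977; sin 24.4° = 0.4131.
V₂ = V₁·(sin θ₂/sin θ₁) = 1.871·(0.4131/0.1977) = 3.910 km/s.

3.910 km/s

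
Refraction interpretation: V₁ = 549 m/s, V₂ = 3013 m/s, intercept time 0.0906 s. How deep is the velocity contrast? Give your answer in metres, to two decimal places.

θ_c = arcsin(549/3013) = 10.50°; cos θ_c = 0.9833.
tᵢ = 2h cos θ_c/V₁ ⇒ h = tᵢ·V₁/(2 cos θ_c) = 0.0906·549/(2·0.9833) = 25.29 m.

25.29 m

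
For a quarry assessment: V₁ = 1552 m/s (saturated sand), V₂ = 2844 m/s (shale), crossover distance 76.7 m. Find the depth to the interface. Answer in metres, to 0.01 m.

x_cross = 2h·√((V₂+V₁)/(V₂−V₁)) → h = x_cross / (2·√((V₂+V₁)/(V₂−V₁))).
√((V₂+V₁)/(V₂−V₁)) = √((2844+1552)/(2844−1552)) = 1.8446.
h = 76.7 / (2·1.8446) = 20.79 m.

20.79 m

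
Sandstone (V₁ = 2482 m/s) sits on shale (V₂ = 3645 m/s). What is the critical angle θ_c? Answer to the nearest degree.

43°

At critical incidence the refracted ray runs along the interface (θ₂ = 90°), so sin θ_c = V₁/V₂.
θ_c = arcsin(2482/3645) = arcsin 0.6809 = 42.92°.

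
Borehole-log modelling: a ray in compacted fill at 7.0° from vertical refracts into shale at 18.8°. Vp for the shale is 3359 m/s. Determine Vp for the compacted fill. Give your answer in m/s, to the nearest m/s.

sin 7.0° = 0.1219; sin 18.8° = 0.3223.
V₁ = V₂·(sin θ₁/sin θ₂) = 3359·(0.1219/0.3223) = 1270.25 m/s.

1270 m/s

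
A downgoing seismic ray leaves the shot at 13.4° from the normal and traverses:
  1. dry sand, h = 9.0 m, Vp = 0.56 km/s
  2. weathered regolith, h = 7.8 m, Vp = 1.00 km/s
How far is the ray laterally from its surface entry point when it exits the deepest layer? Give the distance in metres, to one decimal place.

Apply Snell's law at each interface; in layer i the horizontal offset is hᵢ·tan θᵢ.
Layer 1: θ = 13.40°; offset = 9.0·tan 13.40° = 2.144 m.
Layer 2: sin θ = 1.00·sin 13.4°/0.56 = 0.4138, θ = 24.45°; offset = 7.8·tan 24.45° = 3.546 m.
Summing the layer offsets gives 5.690 m.

5.7 m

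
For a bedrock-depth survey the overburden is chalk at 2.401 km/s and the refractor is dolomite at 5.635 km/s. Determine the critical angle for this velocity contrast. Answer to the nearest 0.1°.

At critical incidence the refracted ray runs along the interface (θ₂ = 90°), so sin θ_c = V₁/V₂.
θ_c = arcsin(2.401/5.635) = arcsin 0.4261 = 25.22°.

25.2°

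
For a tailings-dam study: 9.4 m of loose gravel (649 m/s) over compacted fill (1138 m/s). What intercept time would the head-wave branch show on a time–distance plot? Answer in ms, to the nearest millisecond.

tᵢ = 2h·√(V₂²−V₁²)/(V₁V₂).
√(V₂²−V₁²) = √(1138²−649²) = 934.8 m/s.
tᵢ = 2·9.4·934.8/(649·1138) = 0.02380 s.

24 ms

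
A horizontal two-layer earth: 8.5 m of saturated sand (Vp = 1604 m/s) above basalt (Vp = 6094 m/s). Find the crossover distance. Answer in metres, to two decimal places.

x_cross = 2h·√((V₂+V₁)/(V₂−V₁)).
(V₂+V₁)/(V₂−V₁) = (6094+1604)/(6094−1604) = 1.7145; √ = 1.3094.
x_cross = 2·8.5·1.3094 = 22.26 m.

22.26 m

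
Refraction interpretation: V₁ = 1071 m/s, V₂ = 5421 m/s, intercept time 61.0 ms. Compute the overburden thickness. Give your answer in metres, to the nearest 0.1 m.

θ_c = arcsin(1071/5421) = 11.39°; cos θ_c = 0.9803.
tᵢ = 2h cos θ_c/V₁ ⇒ h = tᵢ·V₁/(2 cos θ_c) = 0.061·1071/(2·0.9803) = 33.32 m.

33.3 m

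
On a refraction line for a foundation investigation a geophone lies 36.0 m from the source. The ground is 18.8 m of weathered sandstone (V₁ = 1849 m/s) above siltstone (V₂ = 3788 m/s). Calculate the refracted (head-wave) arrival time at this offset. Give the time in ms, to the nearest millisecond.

27 ms

θ_c = arcsin(V₁/V₂) = arcsin(1849/3788) = 29.22°, cos θ_c = 0.8728.
Intercept time tᵢ = 2h cos θ_c / V₁ = 2·18.8·0.8728/1849 = 0.01775 s.
t = x/V₂ + tᵢ = 36.0/3788 + 0.01775 = 0.02725 s.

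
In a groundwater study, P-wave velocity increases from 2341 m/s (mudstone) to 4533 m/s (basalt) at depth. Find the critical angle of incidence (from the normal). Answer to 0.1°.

31.1°

At critical incidence the refracted ray runs along the interface (θ₂ = 90°), so sin θ_c = V₁/V₂.
θ_c = arcsin(2341/4533) = arcsin 0.5164 = 31.09°.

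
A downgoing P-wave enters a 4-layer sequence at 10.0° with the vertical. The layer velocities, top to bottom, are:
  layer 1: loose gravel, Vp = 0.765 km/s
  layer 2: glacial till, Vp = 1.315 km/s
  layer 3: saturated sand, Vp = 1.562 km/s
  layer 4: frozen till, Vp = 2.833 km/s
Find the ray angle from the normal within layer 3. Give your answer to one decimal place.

Snell's law across each interface conserves sin θ / V, so sin θ_3 = V_3·sin θ₁/V₁.
sin θ_3 = 1.562 × sin 10.0° / 0.765 = 0.3546.
θ_3 = 20.77° from the vertical.

20.8°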